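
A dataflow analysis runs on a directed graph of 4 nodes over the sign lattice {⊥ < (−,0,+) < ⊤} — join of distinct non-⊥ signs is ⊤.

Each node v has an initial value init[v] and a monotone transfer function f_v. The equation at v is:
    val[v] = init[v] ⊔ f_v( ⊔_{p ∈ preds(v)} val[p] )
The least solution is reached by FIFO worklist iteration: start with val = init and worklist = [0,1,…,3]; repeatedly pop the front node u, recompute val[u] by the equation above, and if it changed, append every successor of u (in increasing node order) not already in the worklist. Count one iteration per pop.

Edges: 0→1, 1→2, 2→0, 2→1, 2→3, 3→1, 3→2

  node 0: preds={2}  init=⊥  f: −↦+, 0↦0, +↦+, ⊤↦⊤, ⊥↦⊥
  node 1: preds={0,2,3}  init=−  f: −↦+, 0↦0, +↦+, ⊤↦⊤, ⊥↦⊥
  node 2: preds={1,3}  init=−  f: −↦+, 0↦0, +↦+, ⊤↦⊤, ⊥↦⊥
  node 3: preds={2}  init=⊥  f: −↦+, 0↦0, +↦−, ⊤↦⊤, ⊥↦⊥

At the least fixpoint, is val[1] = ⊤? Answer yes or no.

yes

Trace (7 dequeues):
  [1] u=0 | in − | out + | prev ⊥ | push {}
  [2] u=1 | in ⊤ | out ⊤ | prev − | push {}
  [3] u=2 | in ⊤ | out ⊤ | prev − | push {0,1}
  [4] u=3 | in ⊤ | out ⊤ | prev ⊥ | push {2}
  [5] u=0 | in ⊤ | out ⊤ | prev + | push {}
  [6] u=1 | in ⊤ | out ⊤ | ==
  [7] u=2 | in ⊤ | out ⊤ | ==

Converged values:
  [0] ⊤
  [1] ⊤
  [2] ⊤
  [3] ⊤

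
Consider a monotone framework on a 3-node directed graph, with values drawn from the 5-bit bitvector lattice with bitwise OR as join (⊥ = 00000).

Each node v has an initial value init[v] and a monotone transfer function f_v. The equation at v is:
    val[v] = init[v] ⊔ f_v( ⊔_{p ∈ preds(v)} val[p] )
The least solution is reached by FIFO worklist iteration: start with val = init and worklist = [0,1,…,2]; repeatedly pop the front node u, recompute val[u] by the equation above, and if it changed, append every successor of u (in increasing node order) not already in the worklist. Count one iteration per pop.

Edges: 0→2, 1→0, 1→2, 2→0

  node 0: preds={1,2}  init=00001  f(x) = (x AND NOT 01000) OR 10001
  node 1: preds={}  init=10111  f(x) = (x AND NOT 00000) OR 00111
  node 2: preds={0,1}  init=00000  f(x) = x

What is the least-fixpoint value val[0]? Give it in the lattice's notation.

Trace (4 dequeues):
  [1] u=0 | in 10111 | out 10111 | prev 00001 | push {}
  [2] u=1 | in 00000 | out 10111 | ==
  [3] u=2 | in 10111 | out 10111 | prev 00000 | push {0}
  [4] u=0 | in 10111 | out 10111 | ==

Converged values:
  [0] 10111
  [1] 10111
  [2] 10111

10111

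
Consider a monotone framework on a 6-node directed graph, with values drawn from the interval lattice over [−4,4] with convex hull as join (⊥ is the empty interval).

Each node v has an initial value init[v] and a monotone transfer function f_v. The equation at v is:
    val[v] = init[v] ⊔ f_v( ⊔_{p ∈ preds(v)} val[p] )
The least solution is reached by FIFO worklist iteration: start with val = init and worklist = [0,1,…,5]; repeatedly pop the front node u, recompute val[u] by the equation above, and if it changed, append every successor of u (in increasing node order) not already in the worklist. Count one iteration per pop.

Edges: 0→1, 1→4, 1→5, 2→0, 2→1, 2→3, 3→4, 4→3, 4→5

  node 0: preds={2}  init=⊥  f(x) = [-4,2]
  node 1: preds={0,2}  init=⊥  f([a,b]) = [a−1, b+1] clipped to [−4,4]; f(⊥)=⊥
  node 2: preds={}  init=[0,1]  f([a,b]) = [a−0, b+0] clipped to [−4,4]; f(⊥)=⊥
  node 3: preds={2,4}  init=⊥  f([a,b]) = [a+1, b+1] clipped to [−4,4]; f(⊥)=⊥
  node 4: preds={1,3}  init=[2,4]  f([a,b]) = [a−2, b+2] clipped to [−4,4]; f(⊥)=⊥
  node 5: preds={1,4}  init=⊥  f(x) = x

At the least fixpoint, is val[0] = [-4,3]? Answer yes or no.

Iteration log — 8 steps:
  step 1. node 0  ⊔preds=[0,1]  new=[-4,2]  old=⊥  +wl: 
  step 2. node 1  ⊔preds=[-4,2]  new=[-4,3]  old=⊥  +wl: 
  step 3. node 2  ⊔preds=⊥  new=[0,1]  stable
  step 4. node 3  ⊔preds=[0,4]  new=[1,4]  old=⊥  +wl: 
  step 5. node 4  ⊔preds=[-4,4]  new=[-4,4]  old=[2,4]  +wl: 3
  step 6. node 5  ⊔preds=[-4,4]  new=[-4,4]  old=⊥  +wl: 
  step 7. node 3  ⊔preds=[-4,4]  new=[-3,4]  old=[1,4]  +wl: 4
  step 8. node 4  ⊔preds=[-4,4]  new=[-4,4]  stable

Least fixpoint reached:
  node 0: [-4,2]
  node 1: [-4,3]
  node 2: [0,1]
  node 3: [-3,4]
  node 4: [-4,4]
  node 5: [-4,4]

no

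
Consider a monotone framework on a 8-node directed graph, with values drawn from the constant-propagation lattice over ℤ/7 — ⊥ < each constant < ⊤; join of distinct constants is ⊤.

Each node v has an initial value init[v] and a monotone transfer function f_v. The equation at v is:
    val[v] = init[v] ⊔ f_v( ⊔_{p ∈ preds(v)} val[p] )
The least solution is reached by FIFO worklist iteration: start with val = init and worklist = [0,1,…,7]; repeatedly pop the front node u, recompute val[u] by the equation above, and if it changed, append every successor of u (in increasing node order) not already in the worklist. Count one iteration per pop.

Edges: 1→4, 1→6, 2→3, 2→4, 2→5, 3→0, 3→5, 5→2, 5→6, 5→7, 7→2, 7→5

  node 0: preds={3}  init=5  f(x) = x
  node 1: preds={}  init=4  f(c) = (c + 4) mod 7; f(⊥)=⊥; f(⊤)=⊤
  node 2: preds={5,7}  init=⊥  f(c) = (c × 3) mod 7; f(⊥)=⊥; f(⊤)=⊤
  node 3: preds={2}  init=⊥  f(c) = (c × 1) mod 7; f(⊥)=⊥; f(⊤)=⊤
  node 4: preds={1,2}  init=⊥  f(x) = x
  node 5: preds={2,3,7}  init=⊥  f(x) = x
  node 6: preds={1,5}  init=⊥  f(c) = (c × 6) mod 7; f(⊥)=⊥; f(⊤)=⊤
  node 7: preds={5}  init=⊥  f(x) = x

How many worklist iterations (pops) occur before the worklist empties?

8

Worklist (8 pops):
  #1 pop 0: in=⊥ → 5 (no change)
  #2 pop 1: in=⊥ → 4 (no change)
  #3 pop 2: in=⊥ → ⊥ (no change)
  #4 pop 3: in=⊥ → ⊥ (no change)
  #5 pop 4: in=4 → 4 (was ⊥); enqueue []
  #6 pop 5: in=⊥ → ⊥ (no change)
  #7 pop 6: in=4 → 3 (was ⊥); enqueue []
  #8 pop 7: in=⊥ → ⊥ (no change)

Fixpoint:
  val[0] = 5
  val[1] = 4
  val[2] = ⊥
  val[3] = ⊥
  val[4] = 4
  val[5] = ⊥
  val[6] = 3
  val[7] = ⊥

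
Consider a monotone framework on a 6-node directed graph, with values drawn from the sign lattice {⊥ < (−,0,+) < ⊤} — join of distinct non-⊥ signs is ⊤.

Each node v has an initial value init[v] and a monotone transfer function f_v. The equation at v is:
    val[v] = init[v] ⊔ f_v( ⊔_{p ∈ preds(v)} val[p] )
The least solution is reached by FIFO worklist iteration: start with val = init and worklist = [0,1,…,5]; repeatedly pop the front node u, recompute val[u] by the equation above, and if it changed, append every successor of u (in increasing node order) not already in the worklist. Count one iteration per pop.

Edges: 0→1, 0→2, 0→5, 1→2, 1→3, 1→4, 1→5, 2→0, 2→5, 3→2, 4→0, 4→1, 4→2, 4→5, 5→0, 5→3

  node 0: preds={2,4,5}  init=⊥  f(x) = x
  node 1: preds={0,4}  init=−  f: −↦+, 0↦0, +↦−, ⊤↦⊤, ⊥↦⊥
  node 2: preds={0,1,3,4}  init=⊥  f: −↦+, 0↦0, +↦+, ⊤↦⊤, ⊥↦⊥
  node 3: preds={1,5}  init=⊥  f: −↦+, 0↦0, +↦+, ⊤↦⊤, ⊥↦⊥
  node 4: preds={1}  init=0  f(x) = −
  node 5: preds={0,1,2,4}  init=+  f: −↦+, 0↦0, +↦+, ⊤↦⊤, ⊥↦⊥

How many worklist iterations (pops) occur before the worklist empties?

Worklist (10 pops):
  #1 pop 0: in=⊤ → ⊤ (was ⊥); enqueue []
  #2 pop 1: in=⊤ → ⊤ (was −); enqueue []
  #3 pop 2: in=⊤ → ⊤ (was ⊥); enqueue [0]
  #4 pop 3: in=⊤ → ⊤ (was ⊥); enqueue [2]
  #5 pop 4: in=⊤ → ⊤ (was 0); enqueue [1]
  #6 pop 5: in=⊤ → ⊤ (was +); enqueue [3]
  #7 pop 0: in=⊤ → ⊤ (no change)
  #8 pop 2: in=⊤ → ⊤ (no change)
  #9 pop 1: in=⊤ → ⊤ (no change)
  #10 pop 3: in=⊤ → ⊤ (no change)

Fixpoint:
  val[0] = ⊤
  val[1] = ⊤
  val[2] = ⊤
  val[3] = ⊤
  val[4] = ⊤
  val[5] = ⊤

10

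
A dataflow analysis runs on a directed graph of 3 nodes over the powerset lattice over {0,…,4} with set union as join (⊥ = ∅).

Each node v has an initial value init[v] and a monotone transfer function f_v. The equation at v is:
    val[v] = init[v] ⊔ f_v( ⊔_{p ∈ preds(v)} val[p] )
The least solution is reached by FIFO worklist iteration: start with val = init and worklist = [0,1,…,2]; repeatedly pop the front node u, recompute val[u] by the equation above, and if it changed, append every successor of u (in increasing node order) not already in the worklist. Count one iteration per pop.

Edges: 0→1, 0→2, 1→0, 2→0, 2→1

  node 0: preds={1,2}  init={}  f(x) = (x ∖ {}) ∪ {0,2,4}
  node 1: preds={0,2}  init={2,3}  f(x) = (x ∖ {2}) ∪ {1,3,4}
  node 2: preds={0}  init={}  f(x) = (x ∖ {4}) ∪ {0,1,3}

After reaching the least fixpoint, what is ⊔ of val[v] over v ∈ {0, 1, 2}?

Iteration log — 6 steps:
  step 1. node 0  ⊔preds={2,3}  new={0,2,3,4}  old={}  +wl: 
  step 2. node 1  ⊔preds={0,2,3,4}  new={0,1,2,3,4}  old={2,3}  +wl: 0
  step 3. node 2  ⊔preds={0,2,3,4}  new={0,1,2,3}  old={}  +wl: 1
  step 4. node 0  ⊔preds={0,1,2,3,4}  new={0,1,2,3,4}  old={0,2,3,4}  +wl: 2
  step 5. node 1  ⊔preds={0,1,2,3,4}  new={0,1,2,3,4}  stable
  step 6. node 2  ⊔preds={0,1,2,3,4}  new={0,1,2,3}  stable

Least fixpoint reached:
  node 0: {0,1,2,3,4}
  node 1: {0,1,2,3,4}
  node 2: {0,1,2,3}

{0,1,2,3,4}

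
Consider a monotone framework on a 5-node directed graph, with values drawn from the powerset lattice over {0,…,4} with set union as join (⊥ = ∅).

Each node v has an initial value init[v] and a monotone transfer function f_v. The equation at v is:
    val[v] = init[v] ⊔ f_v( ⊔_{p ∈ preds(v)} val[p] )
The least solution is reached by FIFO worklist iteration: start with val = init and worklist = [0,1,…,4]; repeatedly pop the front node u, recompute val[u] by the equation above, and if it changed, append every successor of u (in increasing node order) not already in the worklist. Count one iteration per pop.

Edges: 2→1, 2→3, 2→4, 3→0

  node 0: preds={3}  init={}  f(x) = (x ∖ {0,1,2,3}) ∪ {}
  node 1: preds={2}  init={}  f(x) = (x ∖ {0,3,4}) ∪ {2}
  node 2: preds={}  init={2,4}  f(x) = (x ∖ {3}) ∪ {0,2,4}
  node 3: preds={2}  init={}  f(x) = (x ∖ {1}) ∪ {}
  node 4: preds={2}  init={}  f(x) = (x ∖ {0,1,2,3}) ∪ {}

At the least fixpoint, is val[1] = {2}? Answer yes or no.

yes

Worklist (7 pops):
  #1 pop 0: in={} → {} (no change)
  #2 pop 1: in={2,4} → {2} (was {}); enqueue []
  #3 pop 2: in={} → {0,2,4} (was {2,4}); enqueue [1]
  #4 pop 3: in={0,2,4} → {0,2,4} (was {}); enqueue [0]
  #5 pop 4: in={0,2,4} → {4} (was {}); enqueue []
  #6 pop 1: in={0,2,4} → {2} (no change)
  #7 pop 0: in={0,2,4} → {4} (was {}); enqueue []

Fixpoint:
  val[0] = {4}
  val[1] = {2}
  val[2] = {0,2,4}
  val[3] = {0,2,4}
  val[4] = {4}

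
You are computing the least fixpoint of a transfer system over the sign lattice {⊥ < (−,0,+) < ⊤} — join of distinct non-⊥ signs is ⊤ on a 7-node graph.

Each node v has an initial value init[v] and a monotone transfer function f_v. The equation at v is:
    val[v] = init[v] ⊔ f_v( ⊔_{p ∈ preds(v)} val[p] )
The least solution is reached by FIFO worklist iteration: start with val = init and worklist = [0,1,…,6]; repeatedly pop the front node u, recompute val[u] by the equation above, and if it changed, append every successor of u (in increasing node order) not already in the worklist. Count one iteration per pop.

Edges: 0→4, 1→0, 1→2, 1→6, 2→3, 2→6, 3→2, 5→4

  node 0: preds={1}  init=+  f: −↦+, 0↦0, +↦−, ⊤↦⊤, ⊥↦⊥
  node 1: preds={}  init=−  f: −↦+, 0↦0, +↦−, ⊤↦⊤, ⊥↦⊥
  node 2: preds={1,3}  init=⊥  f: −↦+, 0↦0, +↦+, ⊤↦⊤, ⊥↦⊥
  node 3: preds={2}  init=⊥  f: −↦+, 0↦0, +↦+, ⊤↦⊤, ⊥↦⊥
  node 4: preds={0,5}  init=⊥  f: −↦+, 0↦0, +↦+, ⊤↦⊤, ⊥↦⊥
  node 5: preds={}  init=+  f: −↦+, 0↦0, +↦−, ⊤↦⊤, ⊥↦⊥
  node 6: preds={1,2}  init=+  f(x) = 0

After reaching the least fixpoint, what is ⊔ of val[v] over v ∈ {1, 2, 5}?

Trace (11 dequeues):
  [1] u=0 | in − | out + | ==
  [2] u=1 | in ⊥ | out − | ==
  [3] u=2 | in − | out + | prev ⊥ | push {}
  [4] u=3 | in + | out + | prev ⊥ | push {2}
  [5] u=4 | in + | out + | prev ⊥ | push {}
  [6] u=5 | in ⊥ | out + | ==
  [7] u=6 | in ⊤ | out ⊤ | prev + | push {}
  [8] u=2 | in ⊤ | out ⊤ | prev + | push {3,6}
  [9] u=3 | in ⊤ | out ⊤ | prev + | push {2}
  [10] u=6 | in ⊤ | out ⊤ | ==
  [11] u=2 | in ⊤ | out ⊤ | ==

Converged values:
  [0] +
  [1] −
  [2] ⊤
  [3] ⊤
  [4] +
  [5] +
  [6] ⊤

⊤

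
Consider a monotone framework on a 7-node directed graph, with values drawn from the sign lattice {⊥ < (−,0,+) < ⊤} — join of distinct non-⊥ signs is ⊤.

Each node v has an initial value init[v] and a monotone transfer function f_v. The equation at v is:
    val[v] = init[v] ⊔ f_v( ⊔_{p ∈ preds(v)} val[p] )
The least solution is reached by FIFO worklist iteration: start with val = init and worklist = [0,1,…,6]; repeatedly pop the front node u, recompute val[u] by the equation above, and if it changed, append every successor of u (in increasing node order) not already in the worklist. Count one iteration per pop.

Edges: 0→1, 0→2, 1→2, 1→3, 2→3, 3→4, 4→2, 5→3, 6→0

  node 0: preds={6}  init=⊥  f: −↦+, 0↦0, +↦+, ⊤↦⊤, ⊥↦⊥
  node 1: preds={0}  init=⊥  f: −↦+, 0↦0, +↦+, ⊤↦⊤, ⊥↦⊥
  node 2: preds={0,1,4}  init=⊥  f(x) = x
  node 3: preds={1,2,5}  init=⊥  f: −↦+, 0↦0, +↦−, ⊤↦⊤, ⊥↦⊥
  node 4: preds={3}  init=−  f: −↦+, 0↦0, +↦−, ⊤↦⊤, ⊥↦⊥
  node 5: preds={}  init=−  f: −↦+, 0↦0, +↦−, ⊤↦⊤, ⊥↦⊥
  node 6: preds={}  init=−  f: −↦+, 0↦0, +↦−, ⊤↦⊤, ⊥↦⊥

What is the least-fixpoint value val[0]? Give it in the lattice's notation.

+

Iteration log — 8 steps:
  step 1. node 0  ⊔preds=−  new=+  old=⊥  +wl: 
  step 2. node 1  ⊔preds=+  new=+  old=⊥  +wl: 
  step 3. node 2  ⊔preds=⊤  new=⊤  old=⊥  +wl: 
  step 4. node 3  ⊔preds=⊤  new=⊤  old=⊥  +wl: 
  step 5. node 4  ⊔preds=⊤  new=⊤  old=−  +wl: 2
  step 6. node 5  ⊔preds=⊥  new=−  stable
  step 7. node 6  ⊔preds=⊥  new=−  stable
  step 8. node 2  ⊔preds=⊤  new=⊤  stable

Least fixpoint reached:
  node 0: +
  node 1: +
  node 2: ⊤
  node 3: ⊤
  node 4: ⊤
  node 5: −
  node 6: −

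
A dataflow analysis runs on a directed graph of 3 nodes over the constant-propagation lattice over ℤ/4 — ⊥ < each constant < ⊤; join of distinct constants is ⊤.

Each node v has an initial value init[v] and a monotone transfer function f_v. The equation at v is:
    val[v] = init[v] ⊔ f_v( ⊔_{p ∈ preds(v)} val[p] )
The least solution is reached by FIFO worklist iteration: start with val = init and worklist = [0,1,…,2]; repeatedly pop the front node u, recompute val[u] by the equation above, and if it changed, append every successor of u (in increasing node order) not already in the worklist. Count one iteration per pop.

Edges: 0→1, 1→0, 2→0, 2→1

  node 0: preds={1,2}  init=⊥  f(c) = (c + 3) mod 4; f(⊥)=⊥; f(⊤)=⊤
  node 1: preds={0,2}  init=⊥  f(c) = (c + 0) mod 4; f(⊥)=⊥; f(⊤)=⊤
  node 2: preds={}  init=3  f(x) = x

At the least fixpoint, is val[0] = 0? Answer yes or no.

Trace (5 dequeues):
  [1] u=0 | in 3 | out 2 | prev ⊥ | push {}
  [2] u=1 | in ⊤ | out ⊤ | prev ⊥ | push {0}
  [3] u=2 | in ⊥ | out 3 | ==
  [4] u=0 | in ⊤ | out ⊤ | prev 2 | push {1}
  [5] u=1 | in ⊤ | out ⊤ | ==

Converged values:
  [0] ⊤
  [1] ⊤
  [2] 3

no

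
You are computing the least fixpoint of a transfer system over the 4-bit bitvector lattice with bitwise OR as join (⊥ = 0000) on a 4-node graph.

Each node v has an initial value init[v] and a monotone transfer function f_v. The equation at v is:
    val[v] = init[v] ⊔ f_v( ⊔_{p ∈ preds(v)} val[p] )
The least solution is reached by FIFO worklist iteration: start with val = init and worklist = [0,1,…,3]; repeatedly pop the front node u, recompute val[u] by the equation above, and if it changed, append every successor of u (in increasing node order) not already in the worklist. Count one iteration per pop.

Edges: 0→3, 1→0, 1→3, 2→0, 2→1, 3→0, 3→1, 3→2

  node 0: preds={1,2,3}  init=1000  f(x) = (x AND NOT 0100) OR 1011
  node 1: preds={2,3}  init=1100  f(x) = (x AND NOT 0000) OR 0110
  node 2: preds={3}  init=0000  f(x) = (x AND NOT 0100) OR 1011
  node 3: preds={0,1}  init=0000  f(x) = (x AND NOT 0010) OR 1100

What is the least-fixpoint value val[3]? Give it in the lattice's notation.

Worklist (9 pops):
  #1 pop 0: in=1100 → 1011 (was 1000); enqueue []
  #2 pop 1: in=0000 → 1110 (was 1100); enqueue [0]
  #3 pop 2: in=0000 → 1011 (was 0000); enqueue [1]
  #4 pop 3: in=1111 → 1101 (was 0000); enqueue [2]
  #5 pop 0: in=1111 → 1011 (no change)
  #6 pop 1: in=1111 → 1111 (was 1110); enqueue [0,3]
  #7 pop 2: in=1101 → 1011 (no change)
  #8 pop 0: in=1111 → 1011 (no change)
  #9 pop 3: in=1111 → 1101 (no change)

Fixpoint:
  val[0] = 1011
  val[1] = 1111
  val[2] = 1011
  val[3] = 1101

1101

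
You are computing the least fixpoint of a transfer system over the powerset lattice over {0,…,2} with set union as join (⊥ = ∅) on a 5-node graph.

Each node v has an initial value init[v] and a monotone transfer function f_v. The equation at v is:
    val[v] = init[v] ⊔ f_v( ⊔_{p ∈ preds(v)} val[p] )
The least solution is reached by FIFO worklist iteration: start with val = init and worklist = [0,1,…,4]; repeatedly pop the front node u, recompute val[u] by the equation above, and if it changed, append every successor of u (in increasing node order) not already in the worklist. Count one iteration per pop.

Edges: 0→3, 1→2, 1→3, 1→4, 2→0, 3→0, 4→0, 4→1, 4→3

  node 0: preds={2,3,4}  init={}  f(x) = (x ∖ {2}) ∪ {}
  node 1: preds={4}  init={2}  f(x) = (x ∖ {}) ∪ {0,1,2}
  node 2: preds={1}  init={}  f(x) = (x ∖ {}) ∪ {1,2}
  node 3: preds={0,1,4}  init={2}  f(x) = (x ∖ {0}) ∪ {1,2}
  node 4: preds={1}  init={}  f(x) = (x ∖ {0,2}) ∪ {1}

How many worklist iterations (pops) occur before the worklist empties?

Worklist (8 pops):
  #1 pop 0: in={2} → {} (no change)
  #2 pop 1: in={} → {0,1,2} (was {2}); enqueue []
  #3 pop 2: in={0,1,2} → {0,1,2} (was {}); enqueue [0]
  #4 pop 3: in={0,1,2} → {1,2} (was {2}); enqueue []
  #5 pop 4: in={0,1,2} → {1} (was {}); enqueue [1,3]
  #6 pop 0: in={0,1,2} → {0,1} (was {}); enqueue []
  #7 pop 1: in={1} → {0,1,2} (no change)
  #8 pop 3: in={0,1,2} → {1,2} (no change)

Fixpoint:
  val[0] = {0,1}
  val[1] = {0,1,2}
  val[2] = {0,1,2}
  val[3] = {1,2}
  val[4] = {1}

8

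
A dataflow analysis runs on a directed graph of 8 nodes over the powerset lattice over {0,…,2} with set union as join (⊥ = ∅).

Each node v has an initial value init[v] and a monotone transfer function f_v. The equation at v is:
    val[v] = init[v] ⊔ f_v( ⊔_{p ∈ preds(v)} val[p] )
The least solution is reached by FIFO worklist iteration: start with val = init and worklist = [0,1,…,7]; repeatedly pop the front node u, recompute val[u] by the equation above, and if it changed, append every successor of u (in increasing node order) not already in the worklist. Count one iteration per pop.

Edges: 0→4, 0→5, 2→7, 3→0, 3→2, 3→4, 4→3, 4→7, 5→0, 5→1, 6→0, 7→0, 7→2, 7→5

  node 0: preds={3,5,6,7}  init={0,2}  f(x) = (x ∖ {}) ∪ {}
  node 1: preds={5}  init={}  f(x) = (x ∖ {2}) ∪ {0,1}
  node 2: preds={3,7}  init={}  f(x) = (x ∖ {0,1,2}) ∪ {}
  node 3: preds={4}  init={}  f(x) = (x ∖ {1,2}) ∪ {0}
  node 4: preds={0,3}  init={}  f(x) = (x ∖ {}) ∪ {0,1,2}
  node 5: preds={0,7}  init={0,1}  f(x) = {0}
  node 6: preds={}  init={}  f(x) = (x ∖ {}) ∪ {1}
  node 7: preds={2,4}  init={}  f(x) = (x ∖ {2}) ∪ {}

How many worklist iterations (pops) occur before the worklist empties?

12

Iteration log — 12 steps:
  step 1. node 0  ⊔preds={0,1}  new={0,1,2}  old={0,2}  +wl: 
  step 2. node 1  ⊔preds={0,1}  new={0,1}  old={}  +wl: 
  step 3. node 2  ⊔preds={}  new={}  stable
  step 4. node 3  ⊔preds={}  new={0}  old={}  +wl: 0,2
  step 5. node 4  ⊔preds={0,1,2}  new={0,1,2}  old={}  +wl: 3
  step 6. node 5  ⊔preds={0,1,2}  new={0,1}  stable
  step 7. node 6  ⊔preds={}  new={1}  old={}  +wl: 
  step 8. node 7  ⊔preds={0,1,2}  new={0,1}  old={}  +wl: 5
  step 9. node 0  ⊔preds={0,1}  new={0,1,2}  stable
  step 10. node 2  ⊔preds={0,1}  new={}  stable
  step 11. node 3  ⊔preds={0,1,2}  new={0}  stable
  step 12. node 5  ⊔preds={0,1,2}  new={0,1}  stable

Least fixpoint reached:
  node 0: {0,1,2}
  node 1: {0,1}
  node 2: {}
  node 3: {0}
  node 4: {0,1,2}
  node 5: {0,1}
  node 6: {1}
  node 7: {0,1}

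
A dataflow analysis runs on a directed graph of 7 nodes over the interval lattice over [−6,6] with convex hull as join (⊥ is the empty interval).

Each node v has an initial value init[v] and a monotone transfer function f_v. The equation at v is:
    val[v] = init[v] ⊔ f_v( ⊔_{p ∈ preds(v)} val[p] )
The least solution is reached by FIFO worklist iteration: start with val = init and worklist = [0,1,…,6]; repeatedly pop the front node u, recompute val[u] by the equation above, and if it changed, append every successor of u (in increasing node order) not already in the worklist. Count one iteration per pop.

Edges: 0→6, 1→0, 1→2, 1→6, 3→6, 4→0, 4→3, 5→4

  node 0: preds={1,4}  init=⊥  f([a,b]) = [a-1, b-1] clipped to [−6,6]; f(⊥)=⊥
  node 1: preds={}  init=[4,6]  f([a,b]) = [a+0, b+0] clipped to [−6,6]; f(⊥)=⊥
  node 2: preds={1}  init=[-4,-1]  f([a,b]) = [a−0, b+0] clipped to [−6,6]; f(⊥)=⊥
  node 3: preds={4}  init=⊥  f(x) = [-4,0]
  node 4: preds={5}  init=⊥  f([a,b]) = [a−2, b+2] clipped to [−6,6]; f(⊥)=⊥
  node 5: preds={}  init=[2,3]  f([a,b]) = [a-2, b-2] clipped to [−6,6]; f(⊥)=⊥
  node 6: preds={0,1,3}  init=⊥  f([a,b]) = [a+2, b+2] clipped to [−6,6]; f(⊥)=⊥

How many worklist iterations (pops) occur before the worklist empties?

10

Trace (10 dequeues):
  [1] u=0 | in [4,6] | out [3,5] | prev ⊥ | push {}
  [2] u=1 | in ⊥ | out [4,6] | ==
  [3] u=2 | in [4,6] | out [-4,6] | prev [-4,-1] | push {}
  [4] u=3 | in ⊥ | out [-4,0] | prev ⊥ | push {}
  [5] u=4 | in [2,3] | out [0,5] | prev ⊥ | push {0,3}
  [6] u=5 | in ⊥ | out [2,3] | ==
  [7] u=6 | in [-4,6] | out [-2,6] | prev ⊥ | push {}
  [8] u=0 | in [0,6] | out [-1,5] | prev [3,5] | push {6}
  [9] u=3 | in [0,5] | out [-4,0] | ==
  [10] u=6 | in [-4,6] | out [-2,6] | ==

Converged values:
  [0] [-1,5]
  [1] [4,6]
  [2] [-4,6]
  [3] [-4,0]
  [4] [0,5]
  [5] [2,3]
  [6] [-2,6]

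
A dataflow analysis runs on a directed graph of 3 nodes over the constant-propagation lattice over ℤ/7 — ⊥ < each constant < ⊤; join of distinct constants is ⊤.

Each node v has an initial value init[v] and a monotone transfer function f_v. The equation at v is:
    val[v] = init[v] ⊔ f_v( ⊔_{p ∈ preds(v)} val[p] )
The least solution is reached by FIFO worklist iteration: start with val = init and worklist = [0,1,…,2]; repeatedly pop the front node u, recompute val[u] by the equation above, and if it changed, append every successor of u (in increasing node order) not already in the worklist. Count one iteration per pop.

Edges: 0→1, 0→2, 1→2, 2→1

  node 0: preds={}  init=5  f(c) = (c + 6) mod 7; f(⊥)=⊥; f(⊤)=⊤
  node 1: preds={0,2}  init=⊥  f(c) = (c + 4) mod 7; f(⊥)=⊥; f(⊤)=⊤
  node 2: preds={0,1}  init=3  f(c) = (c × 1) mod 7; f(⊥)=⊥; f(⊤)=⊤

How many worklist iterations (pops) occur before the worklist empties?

Worklist (4 pops):
  #1 pop 0: in=⊥ → 5 (no change)
  #2 pop 1: in=⊤ → ⊤ (was ⊥); enqueue []
  #3 pop 2: in=⊤ → ⊤ (was 3); enqueue [1]
  #4 pop 1: in=⊤ → ⊤ (no change)

Fixpoint:
  val[0] = 5
  val[1] = ⊤
  val[2] = ⊤

4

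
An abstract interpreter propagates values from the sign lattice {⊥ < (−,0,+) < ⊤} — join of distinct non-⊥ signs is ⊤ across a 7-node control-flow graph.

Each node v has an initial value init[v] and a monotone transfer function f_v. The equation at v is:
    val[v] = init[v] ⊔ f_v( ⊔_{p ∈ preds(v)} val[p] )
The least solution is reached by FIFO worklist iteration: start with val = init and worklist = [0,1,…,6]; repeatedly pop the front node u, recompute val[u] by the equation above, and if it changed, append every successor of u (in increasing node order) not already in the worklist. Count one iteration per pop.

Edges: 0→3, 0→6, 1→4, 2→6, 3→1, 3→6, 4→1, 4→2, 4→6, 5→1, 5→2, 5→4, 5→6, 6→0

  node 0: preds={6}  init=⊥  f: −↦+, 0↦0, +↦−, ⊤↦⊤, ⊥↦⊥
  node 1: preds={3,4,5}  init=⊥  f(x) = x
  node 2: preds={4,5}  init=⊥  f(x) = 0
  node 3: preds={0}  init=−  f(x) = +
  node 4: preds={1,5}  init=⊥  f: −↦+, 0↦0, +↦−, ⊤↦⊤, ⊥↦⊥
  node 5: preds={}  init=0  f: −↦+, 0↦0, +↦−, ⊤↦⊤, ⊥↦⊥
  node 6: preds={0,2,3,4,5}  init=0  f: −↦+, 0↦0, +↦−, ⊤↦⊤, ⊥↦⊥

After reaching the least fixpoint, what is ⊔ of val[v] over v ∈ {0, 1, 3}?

Trace (12 dequeues):
  [1] u=0 | in 0 | out 0 | prev ⊥ | push {}
  [2] u=1 | in ⊤ | out ⊤ | prev ⊥ | push {}
  [3] u=2 | in 0 | out 0 | prev ⊥ | push {}
  [4] u=3 | in 0 | out ⊤ | prev − | push {1}
  [5] u=4 | in ⊤ | out ⊤ | prev ⊥ | push {2}
  [6] u=5 | in ⊥ | out 0 | ==
  [7] u=6 | in ⊤ | out ⊤ | prev 0 | push {0}
  [8] u=1 | in ⊤ | out ⊤ | ==
  [9] u=2 | in ⊤ | out 0 | ==
  [10] u=0 | in ⊤ | out ⊤ | prev 0 | push {3,6}
  [11] u=3 | in ⊤ | out ⊤ | ==
  [12] u=6 | in ⊤ | out ⊤ | ==

Converged values:
  [0] ⊤
  [1] ⊤
  [2] 0
  [3] ⊤
  [4] ⊤
  [5] 0
  [6] ⊤

⊤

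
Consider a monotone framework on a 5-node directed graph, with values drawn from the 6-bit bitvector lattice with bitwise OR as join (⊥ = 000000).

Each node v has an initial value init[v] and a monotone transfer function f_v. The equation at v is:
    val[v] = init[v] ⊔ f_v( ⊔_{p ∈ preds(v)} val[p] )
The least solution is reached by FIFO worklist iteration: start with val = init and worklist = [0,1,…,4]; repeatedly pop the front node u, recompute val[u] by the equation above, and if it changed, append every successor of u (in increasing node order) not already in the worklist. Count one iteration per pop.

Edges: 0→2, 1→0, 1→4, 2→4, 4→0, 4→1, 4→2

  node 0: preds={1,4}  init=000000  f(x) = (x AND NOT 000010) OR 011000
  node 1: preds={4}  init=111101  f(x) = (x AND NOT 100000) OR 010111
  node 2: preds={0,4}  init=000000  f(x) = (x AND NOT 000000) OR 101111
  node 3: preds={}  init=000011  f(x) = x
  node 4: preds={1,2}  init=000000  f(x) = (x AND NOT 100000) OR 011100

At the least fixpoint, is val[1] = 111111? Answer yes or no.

yes

Trace (8 dequeues):
  [1] u=0 | in 111101 | out 111101 | prev 000000 | push {}
  [2] u=1 | in 000000 | out 111111 | prev 111101 | push {0}
  [3] u=2 | in 111101 | out 111111 | prev 000000 | push {}
  [4] u=3 | in 000000 | out 000011 | ==
  [5] u=4 | in 111111 | out 011111 | prev 000000 | push {1,2}
  [6] u=0 | in 111111 | out 111101 | ==
  [7] u=1 | in 011111 | out 111111 | ==
  [8] u=2 | in 111111 | out 111111 | ==

Converged values:
  [0] 111101
  [1] 111111
  [2] 111111
  [3] 000011
  [4] 011111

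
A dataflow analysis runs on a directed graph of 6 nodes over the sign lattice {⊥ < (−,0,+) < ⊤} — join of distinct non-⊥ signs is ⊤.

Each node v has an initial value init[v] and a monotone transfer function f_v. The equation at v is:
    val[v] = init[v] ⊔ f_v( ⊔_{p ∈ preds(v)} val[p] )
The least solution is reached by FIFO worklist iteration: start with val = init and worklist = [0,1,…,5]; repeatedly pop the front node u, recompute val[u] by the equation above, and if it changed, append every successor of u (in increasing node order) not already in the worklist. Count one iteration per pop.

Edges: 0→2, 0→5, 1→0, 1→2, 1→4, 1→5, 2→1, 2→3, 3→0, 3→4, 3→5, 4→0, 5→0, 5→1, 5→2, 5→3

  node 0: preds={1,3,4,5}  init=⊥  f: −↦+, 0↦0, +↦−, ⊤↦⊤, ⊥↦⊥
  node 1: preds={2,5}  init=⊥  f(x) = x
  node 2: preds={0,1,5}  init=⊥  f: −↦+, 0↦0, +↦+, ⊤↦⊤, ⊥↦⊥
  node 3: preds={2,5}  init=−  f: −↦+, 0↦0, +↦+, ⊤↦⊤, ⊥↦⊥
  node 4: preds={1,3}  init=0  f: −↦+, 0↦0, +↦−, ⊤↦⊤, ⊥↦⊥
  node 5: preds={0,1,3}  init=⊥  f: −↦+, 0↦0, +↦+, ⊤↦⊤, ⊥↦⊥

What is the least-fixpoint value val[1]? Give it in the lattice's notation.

Iteration log — 12 steps:
  step 1. node 0  ⊔preds=⊤  new=⊤  old=⊥  +wl: 
  step 2. node 1  ⊔preds=⊥  new=⊥  stable
  step 3. node 2  ⊔preds=⊤  new=⊤  old=⊥  +wl: 1
  step 4. node 3  ⊔preds=⊤  new=⊤  old=−  +wl: 0
  step 5. node 4  ⊔preds=⊤  new=⊤  old=0  +wl: 
  step 6. node 5  ⊔preds=⊤  new=⊤  old=⊥  +wl: 2,3
  step 7. node 1  ⊔preds=⊤  new=⊤  old=⊥  +wl: 4,5
  step 8. node 0  ⊔preds=⊤  new=⊤  stable
  step 9. node 2  ⊔preds=⊤  new=⊤  stable
  step 10. node 3  ⊔preds=⊤  new=⊤  stable
  step 11. node 4  ⊔preds=⊤  new=⊤  stable
  step 12. node 5  ⊔preds=⊤  new=⊤  stable

Least fixpoint reached:
  node 0: ⊤
  node 1: ⊤
  node 2: ⊤
  node 3: ⊤
  node 4: ⊤
  node 5: ⊤

⊤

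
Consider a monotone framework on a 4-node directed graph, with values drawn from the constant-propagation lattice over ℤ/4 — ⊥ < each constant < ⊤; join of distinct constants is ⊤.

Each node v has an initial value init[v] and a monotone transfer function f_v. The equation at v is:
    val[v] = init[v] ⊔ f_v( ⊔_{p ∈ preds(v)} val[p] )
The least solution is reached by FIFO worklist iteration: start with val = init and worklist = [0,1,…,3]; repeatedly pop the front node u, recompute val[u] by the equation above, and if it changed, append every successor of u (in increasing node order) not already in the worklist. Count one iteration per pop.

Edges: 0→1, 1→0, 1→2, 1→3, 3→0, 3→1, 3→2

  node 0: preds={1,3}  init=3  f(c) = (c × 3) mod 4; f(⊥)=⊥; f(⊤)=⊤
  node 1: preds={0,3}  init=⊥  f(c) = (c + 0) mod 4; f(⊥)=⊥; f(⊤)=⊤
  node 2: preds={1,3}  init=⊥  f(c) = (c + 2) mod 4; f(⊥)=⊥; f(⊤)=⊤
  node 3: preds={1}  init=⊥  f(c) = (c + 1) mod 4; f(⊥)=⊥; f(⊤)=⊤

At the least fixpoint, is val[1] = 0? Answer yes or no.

no

Worklist (12 pops):
  #1 pop 0: in=⊥ → 3 (no change)
  #2 pop 1: in=3 → 3 (was ⊥); enqueue [0]
  #3 pop 2: in=3 → 1 (was ⊥); enqueue []
  #4 pop 3: in=3 → 0 (was ⊥); enqueue [1,2]
  #5 pop 0: in=⊤ → ⊤ (was 3); enqueue []
  #6 pop 1: in=⊤ → ⊤ (was 3); enqueue [0,3]
  #7 pop 2: in=⊤ → ⊤ (was 1); enqueue []
  #8 pop 0: in=⊤ → ⊤ (no change)
  #9 pop 3: in=⊤ → ⊤ (was 0); enqueue [0,1,2]
  #10 pop 0: in=⊤ → ⊤ (no change)
  #11 pop 1: in=⊤ → ⊤ (no change)
  #12 pop 2: in=⊤ → ⊤ (no change)

Fixpoint:
  val[0] = ⊤
  val[1] = ⊤
  val[2] = ⊤
  val[3] = ⊤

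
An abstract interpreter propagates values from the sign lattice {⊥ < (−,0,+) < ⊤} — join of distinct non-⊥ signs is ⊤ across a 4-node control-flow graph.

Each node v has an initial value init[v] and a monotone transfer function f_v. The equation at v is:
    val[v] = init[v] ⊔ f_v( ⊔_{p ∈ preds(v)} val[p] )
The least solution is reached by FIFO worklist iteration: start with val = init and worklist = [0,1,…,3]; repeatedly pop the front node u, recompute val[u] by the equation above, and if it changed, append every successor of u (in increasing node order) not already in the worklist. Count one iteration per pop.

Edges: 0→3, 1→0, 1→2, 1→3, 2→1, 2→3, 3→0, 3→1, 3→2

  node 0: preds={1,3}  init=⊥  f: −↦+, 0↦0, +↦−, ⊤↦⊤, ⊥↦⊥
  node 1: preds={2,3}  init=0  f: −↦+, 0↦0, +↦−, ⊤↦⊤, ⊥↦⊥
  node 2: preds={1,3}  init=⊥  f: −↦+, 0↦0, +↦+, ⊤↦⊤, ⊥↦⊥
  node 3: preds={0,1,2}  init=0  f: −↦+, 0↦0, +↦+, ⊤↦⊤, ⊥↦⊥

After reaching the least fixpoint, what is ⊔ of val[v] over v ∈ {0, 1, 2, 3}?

Iteration log — 5 steps:
  step 1. node 0  ⊔preds=0  new=0  old=⊥  +wl: 
  step 2. node 1  ⊔preds=0  new=0  stable
  step 3. node 2  ⊔preds=0  new=0  old=⊥  +wl: 1
  step 4. node 3  ⊔preds=0  new=0  stable
  step 5. node 1  ⊔preds=0  new=0  stable

Least fixpoint reached:
  node 0: 0
  node 1: 0
  node 2: 0
  node 3: 0

0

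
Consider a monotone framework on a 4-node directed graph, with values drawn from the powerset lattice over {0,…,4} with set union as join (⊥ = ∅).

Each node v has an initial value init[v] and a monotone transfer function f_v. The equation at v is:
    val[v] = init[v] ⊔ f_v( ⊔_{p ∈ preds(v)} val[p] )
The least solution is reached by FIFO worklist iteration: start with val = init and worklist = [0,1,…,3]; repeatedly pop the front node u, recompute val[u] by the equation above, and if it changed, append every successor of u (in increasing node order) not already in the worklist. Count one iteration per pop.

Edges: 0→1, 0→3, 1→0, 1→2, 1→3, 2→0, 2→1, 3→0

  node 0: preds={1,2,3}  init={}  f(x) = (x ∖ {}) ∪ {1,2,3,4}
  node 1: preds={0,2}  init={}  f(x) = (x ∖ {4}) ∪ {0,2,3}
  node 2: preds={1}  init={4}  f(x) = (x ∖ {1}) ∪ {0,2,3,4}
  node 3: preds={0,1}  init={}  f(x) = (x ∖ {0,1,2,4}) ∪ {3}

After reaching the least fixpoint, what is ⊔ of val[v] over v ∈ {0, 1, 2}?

{0,1,2,3,4}

Worklist (7 pops):
  #1 pop 0: in={4} → {1,2,3,4} (was {}); enqueue []
  #2 pop 1: in={1,2,3,4} → {0,1,2,3} (was {}); enqueue [0]
  #3 pop 2: in={0,1,2,3} → {0,2,3,4} (was {4}); enqueue [1]
  #4 pop 3: in={0,1,2,3,4} → {3} (was {}); enqueue []
  #5 pop 0: in={0,1,2,3,4} → {0,1,2,3,4} (was {1,2,3,4}); enqueue [3]
  #6 pop 1: in={0,1,2,3,4} → {0,1,2,3} (no change)
  #7 pop 3: in={0,1,2,3,4} → {3} (no change)

Fixpoint:
  val[0] = {0,1,2,3,4}
  val[1] = {0,1,2,3}
  val[2] = {0,2,3,4}
  val[3] = {3}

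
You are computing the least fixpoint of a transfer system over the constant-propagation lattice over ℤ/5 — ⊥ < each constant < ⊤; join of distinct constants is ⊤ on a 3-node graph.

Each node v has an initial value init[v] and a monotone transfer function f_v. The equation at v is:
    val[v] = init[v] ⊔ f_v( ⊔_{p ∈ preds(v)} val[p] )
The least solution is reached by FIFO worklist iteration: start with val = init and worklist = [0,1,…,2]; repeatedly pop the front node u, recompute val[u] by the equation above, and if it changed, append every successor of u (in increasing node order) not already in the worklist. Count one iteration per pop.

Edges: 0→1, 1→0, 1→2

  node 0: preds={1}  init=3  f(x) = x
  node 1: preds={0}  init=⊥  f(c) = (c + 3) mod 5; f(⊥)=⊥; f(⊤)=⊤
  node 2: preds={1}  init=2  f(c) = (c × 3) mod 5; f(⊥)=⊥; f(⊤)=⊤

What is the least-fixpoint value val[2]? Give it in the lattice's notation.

Worklist (7 pops):
  #1 pop 0: in=⊥ → 3 (no change)
  #2 pop 1: in=3 → 1 (was ⊥); enqueue [0]
  #3 pop 2: in=1 → ⊤ (was 2); enqueue []
  #4 pop 0: in=1 → ⊤ (was 3); enqueue [1]
  #5 pop 1: in=⊤ → ⊤ (was 1); enqueue [0,2]
  #6 pop 0: in=⊤ → ⊤ (no change)
  #7 pop 2: in=⊤ → ⊤ (no change)

Fixpoint:
  val[0] = ⊤
  val[1] = ⊤
  val[2] = ⊤

⊤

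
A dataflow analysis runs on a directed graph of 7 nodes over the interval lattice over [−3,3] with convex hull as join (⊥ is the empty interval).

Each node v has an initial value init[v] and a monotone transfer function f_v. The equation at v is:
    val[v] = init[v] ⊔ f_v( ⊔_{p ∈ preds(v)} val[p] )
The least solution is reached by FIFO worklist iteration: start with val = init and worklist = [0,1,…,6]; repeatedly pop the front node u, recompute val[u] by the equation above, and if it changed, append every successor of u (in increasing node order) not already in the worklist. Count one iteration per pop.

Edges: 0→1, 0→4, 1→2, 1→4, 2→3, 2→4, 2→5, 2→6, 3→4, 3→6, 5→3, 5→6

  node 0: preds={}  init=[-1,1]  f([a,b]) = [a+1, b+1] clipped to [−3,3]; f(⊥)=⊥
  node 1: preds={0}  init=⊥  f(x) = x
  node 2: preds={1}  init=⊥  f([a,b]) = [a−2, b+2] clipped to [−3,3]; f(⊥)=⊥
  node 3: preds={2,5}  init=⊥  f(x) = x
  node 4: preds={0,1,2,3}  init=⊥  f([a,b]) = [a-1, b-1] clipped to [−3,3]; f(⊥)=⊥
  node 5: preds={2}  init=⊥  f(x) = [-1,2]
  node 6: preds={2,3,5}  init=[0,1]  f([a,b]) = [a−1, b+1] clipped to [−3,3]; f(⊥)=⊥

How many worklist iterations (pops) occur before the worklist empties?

Worklist (8 pops):
  #1 pop 0: in=⊥ → [-1,1] (no change)
  #2 pop 1: in=[-1,1] → [-1,1] (was ⊥); enqueue []
  #3 pop 2: in=[-1,1] → [-3,3] (was ⊥); enqueue []
  #4 pop 3: in=[-3,3] → [-3,3] (was ⊥); enqueue []
  #5 pop 4: in=[-3,3] → [-3,2] (was ⊥); enqueue []
  #6 pop 5: in=[-3,3] → [-1,2] (was ⊥); enqueue [3]
  #7 pop 6: in=[-3,3] → [-3,3] (was [0,1]); enqueue []
  #8 pop 3: in=[-3,3] → [-3,3] (no change)

Fixpoint:
  val[0] = [-1,1]
  val[1] = [-1,1]
  val[2] = [-3,3]
  val[3] = [-3,3]
  val[4] = [-3,2]
  val[5] = [-1,2]
  val[6] = [-3,3]

8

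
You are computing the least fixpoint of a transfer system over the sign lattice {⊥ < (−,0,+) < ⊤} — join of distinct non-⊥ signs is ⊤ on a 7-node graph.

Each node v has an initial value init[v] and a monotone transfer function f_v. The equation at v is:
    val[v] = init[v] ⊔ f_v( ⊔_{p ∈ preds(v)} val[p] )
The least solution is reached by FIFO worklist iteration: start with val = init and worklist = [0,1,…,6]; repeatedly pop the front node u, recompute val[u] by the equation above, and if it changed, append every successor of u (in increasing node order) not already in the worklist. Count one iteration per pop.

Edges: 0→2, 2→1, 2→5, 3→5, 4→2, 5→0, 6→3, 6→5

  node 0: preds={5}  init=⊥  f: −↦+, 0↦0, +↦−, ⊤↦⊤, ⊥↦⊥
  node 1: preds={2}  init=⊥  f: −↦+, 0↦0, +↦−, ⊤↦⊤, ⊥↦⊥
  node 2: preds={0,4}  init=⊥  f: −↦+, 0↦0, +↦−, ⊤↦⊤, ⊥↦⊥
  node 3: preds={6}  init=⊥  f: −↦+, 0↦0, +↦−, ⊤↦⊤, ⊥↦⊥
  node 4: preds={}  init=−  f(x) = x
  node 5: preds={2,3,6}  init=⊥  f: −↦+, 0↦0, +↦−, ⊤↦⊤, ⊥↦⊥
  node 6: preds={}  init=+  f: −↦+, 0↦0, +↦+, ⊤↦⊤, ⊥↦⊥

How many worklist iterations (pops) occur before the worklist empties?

12

Iteration log — 12 steps:
  step 1. node 0  ⊔preds=⊥  new=⊥  stable
  step 2. node 1  ⊔preds=⊥  new=⊥  stable
  step 3. node 2  ⊔preds=−  new=+  old=⊥  +wl: 1
  step 4. node 3  ⊔preds=+  new=−  old=⊥  +wl: 
  step 5. node 4  ⊔preds=⊥  new=−  stable
  step 6. node 5  ⊔preds=⊤  new=⊤  old=⊥  +wl: 0
  step 7. node 6  ⊔preds=⊥  new=+  stable
  step 8. node 1  ⊔preds=+  new=−  old=⊥  +wl: 
  step 9. node 0  ⊔preds=⊤  new=⊤  old=⊥  +wl: 2
  step 10. node 2  ⊔preds=⊤  new=⊤  old=+  +wl: 1,5
  step 11. node 1  ⊔preds=⊤  new=⊤  old=−  +wl: 
  step 12. node 5  ⊔preds=⊤  new=⊤  stable

Least fixpoint reached:
  node 0: ⊤
  node 1: ⊤
  node 2: ⊤
  node 3: −
  node 4: −
  node 5: ⊤
  node 6: +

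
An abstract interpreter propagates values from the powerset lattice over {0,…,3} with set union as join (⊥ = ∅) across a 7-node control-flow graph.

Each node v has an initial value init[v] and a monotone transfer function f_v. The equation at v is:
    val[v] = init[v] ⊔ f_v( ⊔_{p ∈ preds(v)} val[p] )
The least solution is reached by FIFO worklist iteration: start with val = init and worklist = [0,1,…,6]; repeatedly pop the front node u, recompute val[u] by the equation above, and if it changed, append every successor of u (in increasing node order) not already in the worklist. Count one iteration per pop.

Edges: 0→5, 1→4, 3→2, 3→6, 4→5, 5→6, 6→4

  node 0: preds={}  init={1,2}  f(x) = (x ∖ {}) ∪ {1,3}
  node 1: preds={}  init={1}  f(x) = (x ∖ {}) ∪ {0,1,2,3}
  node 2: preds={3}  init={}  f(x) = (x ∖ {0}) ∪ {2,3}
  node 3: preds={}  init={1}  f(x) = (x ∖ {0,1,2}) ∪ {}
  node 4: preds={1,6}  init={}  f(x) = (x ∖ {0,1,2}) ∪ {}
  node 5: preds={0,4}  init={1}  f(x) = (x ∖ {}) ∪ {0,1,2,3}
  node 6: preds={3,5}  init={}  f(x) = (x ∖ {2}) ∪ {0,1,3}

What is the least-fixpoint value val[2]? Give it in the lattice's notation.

Iteration log — 8 steps:
  step 1. node 0  ⊔preds={}  new={1,2,3}  old={1,2}  +wl: 
  step 2. node 1  ⊔preds={}  new={0,1,2,3}  old={1}  +wl: 
  step 3. node 2  ⊔preds={1}  new={1,2,3}  old={}  +wl: 
  step 4. node 3  ⊔preds={}  new={1}  stable
  step 5. node 4  ⊔preds={0,1,2,3}  new={3}  old={}  +wl: 
  step 6. node 5  ⊔preds={1,2,3}  new={0,1,2,3}  old={1}  +wl: 
  step 7. node 6  ⊔preds={0,1,2,3}  new={0,1,3}  old={}  +wl: 4
  step 8. node 4  ⊔preds={0,1,2,3}  new={3}  stable

Least fixpoint reached:
  node 0: {1,2,3}
  node 1: {0,1,2,3}
  node 2: {1,2,3}
  node 3: {1}
  node 4: {3}
  node 5: {0,1,2,3}
  node 6: {0,1,3}

{1,2,3}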